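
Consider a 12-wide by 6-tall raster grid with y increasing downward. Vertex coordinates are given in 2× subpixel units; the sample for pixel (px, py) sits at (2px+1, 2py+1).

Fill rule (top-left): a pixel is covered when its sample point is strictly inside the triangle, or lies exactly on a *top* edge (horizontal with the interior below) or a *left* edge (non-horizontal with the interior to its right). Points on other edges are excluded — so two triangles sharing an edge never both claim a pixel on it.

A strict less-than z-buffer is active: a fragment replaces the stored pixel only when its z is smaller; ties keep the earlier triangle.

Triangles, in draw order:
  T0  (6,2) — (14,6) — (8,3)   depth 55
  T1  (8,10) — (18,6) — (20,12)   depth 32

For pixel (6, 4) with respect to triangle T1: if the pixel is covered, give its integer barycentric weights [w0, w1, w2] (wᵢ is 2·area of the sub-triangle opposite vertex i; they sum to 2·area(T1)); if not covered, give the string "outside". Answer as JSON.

T0:
  degenerate (2·area = 0) — covers nothing
T1:
  2·area = 68
  edge (8, 10)→(18, 6): d=(10,-4) top-left  bias=+0
  edge (18, 6)→(20, 12): d=(2,6) right/bottom  bias=-1
  edge (20, 12)→(8, 10): d=(-12,-2) top-left  bias=+0
    (8,1)@(17, 3): e=[-34,0,102] → ·  [on edge]
    (8,3)@(17, 7): e=[6,8,54] → █
    (9,3)@(19, 7): e=[14,-4,58] → ·
    (5,4)@(11, 9): e=[2,48,18] → █
    (6,4)@(13, 9): e=[10,36,22] → █
    (7,4)@(15, 9): e=[18,24,26] → █
    (9,4)@(19, 9): e=[34,0,34] → ·  [on edge]
    (5,5)@(11, 11): e=[22,52,-6] → ·
    (6,5)@(13, 11): e=[30,40,-2] → ·
    (7,5)@(15, 11): e=[38,28,2] → █
    (9,5)@(19, 11): e=[54,4,10] → █
    (10,5)@(21, 11): e=[62,-8,14] → ·
  covered (8 px):
    · · · · · · · · · · · ·
    · · · · · · · · · · · ·
    · · · · · · · · · · · ·
    · · · · · · · · █ · · ·
    · · · · · █ █ █ █ · · ·
    · · · · · · · █ █ █ · ·

Result: [36,22,10]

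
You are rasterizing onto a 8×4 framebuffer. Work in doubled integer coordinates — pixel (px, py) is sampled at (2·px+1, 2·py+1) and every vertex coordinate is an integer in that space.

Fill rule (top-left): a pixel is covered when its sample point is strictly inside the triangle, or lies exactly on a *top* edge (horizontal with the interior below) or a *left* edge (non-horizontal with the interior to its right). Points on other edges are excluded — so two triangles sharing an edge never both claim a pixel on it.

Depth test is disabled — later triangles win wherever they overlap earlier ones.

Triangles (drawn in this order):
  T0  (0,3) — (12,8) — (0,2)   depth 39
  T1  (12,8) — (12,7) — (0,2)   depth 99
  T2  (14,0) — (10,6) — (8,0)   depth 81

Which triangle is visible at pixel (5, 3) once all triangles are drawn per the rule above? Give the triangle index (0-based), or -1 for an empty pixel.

T0:
  2·area = 12  (B↔C swapped to make it positive)
  edge (0, 3)→(0, 2): d=(0,-1) top-left  bias=+0
  edge (0, 2)→(12, 8): d=(12,6) right/bottom  bias=-1
  edge (12, 8)→(0, 3): d=(-12,-5) top-left  bias=+0
    (0,1)@(1, 3): e=[1,6,5] → #
    (1,1)@(3, 3): e=[3,-6,15] → ·
    (0,2)@(1, 5): e=[1,30,-19] → ·
    (2,2)@(5, 5): e=[5,6,1] → #
    (3,2)@(7, 5): e=[7,-6,11] → ·
    (2,3)@(5, 7): e=[5,30,-23] → ·
  covered (2 px):
    · · · · · · · ·
    # · · · · · · ·
    · · # · · · · ·
    · · · · · · · ·
T1:
  2·area = 12  (B↔C swapped to make it positive)
  edge (12, 8)→(0, 2): d=(-12,-6) top-left  bias=+0
  edge (0, 2)→(12, 7): d=(12,5) right/bottom  bias=-1
  edge (12, 7)→(12, 8): d=(0,1) right/bottom  bias=-1
    (3,2)@(7, 5): e=[6,1,5] → #
    (4,2)@(9, 5): e=[18,-9,3] → ·
    (3,3)@(7, 7): e=[-18,25,5] → ·
    (5,3)@(11, 7): e=[6,5,1] → #
    (6,3)@(13, 7): e=[18,-5,-1] → ·
  covered (2 px):
    · · · · · · · ·
    · · · · · · · ·
    · · · # · · · ·
    · · · · · # · ·
T2:
  2·area = 36
  edge (14, 0)→(10, 6): d=(-4,6) right/bottom  bias=-1
  edge (10, 6)→(8, 0): d=(-2,-6) top-left  bias=+0
  edge (8, 0)→(14, 0): d=(6,0) top-left  bias=+0
    (4,0)@(9, 1): e=[26,4,6] → #
    (5,0)@(11, 1): e=[14,16,6] → #
    (6,0)@(13, 1): e=[2,28,6] → #
    (7,0)@(15, 1): e=[-10,40,6] → ·
    (4,1)@(9, 3): e=[18,0,18] → #  [on edge]
    (6,1)@(13, 3): e=[-6,24,18] → ·
    (4,2)@(9, 5): e=[10,-4,30] → ·
    (5,2)@(11, 5): e=[-2,8,30] → ·
  covered (5 px):
    · · · · # # # ·
    · · · · # # · ·
    · · · · · · · ·
    · · · · · · · ·

Z-buffer (winner per pixel, '.' = empty):
  . . . . 2 2 2 .
  0 . . . 2 2 . .
  . . 0 1 . . . .
  . . . . . 1 . .

Answer: 1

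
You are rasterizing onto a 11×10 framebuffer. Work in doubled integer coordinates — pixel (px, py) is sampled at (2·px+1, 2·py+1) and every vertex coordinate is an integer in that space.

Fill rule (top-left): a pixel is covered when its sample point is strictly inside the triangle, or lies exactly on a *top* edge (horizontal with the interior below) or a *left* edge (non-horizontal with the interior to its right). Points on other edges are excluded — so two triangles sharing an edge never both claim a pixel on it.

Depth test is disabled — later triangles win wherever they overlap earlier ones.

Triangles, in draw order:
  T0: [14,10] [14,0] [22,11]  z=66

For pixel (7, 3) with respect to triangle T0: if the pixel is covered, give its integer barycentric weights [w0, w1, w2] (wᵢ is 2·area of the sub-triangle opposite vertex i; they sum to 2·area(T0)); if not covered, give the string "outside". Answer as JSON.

T0:
  2·area = 80
  edge (14, 10)→(14, 0): d=(0,-10) top-left  bias=+0
  edge (14, 0)→(22, 11): d=(8,11) right/bottom  bias=-1
  edge (22, 11)→(14, 10): d=(-8,-1) top-left  bias=+0
    (7,1)@(15, 3): e=[10,13,57] → X
    (8,1)@(17, 3): e=[30,-9,59] → .
    (7,2)@(15, 5): e=[10,29,41] → X
    (8,2)@(17, 5): e=[30,7,43] → X
    (9,2)@(19, 5): e=[50,-15,45] → .
    (7,3)@(15, 7): e=[10,45,25] → X
    (9,3)@(19, 7): e=[50,1,29] → X
    (10,3)@(21, 7): e=[70,-21,31] → .
    (7,4)@(15, 9): e=[10,61,9] → X
    (10,4)@(21, 9): e=[70,-5,15] → .
    (7,5)@(15, 11): e=[10,77,-7] → .
    (8,5)@(17, 11): e=[30,55,-5] → .
  covered (9 px):
    . . . . . . . . . . .
    . . . . . . . X . . .
    . . . . . . . X X . .
    . . . . . . . X X X .
    . . . . . . . X X X .
    . . . . . . . . . . .
    . . . . . . . . . . .
    . . . . . . . . . . .
    . . . . . . . . . . .
    . . . . . . . . . . .

Answer: [45,25,10]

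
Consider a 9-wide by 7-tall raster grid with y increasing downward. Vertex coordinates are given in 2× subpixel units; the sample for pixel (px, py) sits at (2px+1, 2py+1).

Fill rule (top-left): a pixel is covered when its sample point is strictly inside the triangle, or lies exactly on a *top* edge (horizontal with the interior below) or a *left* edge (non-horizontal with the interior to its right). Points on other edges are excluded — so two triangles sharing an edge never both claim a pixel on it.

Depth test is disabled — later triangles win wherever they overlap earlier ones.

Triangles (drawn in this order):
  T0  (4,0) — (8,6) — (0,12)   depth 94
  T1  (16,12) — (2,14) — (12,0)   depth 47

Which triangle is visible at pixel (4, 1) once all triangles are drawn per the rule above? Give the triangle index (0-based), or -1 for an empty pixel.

T0:
  2·area = 72
  edge (4, 0)→(8, 6): d=(4,6) right/bottom  bias=-1
  edge (8, 6)→(0, 12): d=(-8,6) right/bottom  bias=-1
  edge (0, 12)→(4, 0): d=(4,-12) top-left  bias=+0
    (1,1)@(3, 3): e=[18,54,0] → #  [on edge]
    (2,1)@(5, 3): e=[6,42,24] → #
    (3,1)@(7, 3): e=[-6,30,48] → ·
    (1,2)@(3, 5): e=[26,38,8] → #
    (3,2)@(7, 5): e=[2,14,56] → #
    (4,2)@(9, 5): e=[-10,2,80] → ·
    (1,3)@(3, 7): e=[34,22,16] → #
    (3,3)@(7, 7): e=[10,-2,64] → ·
    (0,4)@(1, 9): e=[54,18,0] → #  [on edge]
    (2,4)@(5, 9): e=[30,-6,48] → ·
    (0,5)@(1, 11): e=[62,2,8] → #
    (1,5)@(3, 11): e=[50,-10,32] → ·
  covered (10 px):
    · · · · · · · · ·
    · # # · · · · · ·
    · # # # · · · · ·
    · # # · · · · · ·
    # # · · · · · · ·
    # · · · · · · · ·
    · · · · · · · · ·
T1:
  2·area = 176
  edge (16, 12)→(2, 14): d=(-14,2) right/bottom  bias=-1
  edge (2, 14)→(12, 0): d=(10,-14) top-left  bias=+0
  edge (12, 0)→(16, 12): d=(4,12) right/bottom  bias=-1
    (5,1)@(11, 3): e=[136,16,24] → #
    (6,1)@(13, 3): e=[132,44,0] → ·  [on edge]
    (4,2)@(9, 5): e=[112,8,56] → #
    (6,2)@(13, 5): e=[104,64,8] → #
    (7,2)@(15, 5): e=[100,92,-16] → ·
    (3,3)@(7, 7): e=[88,0,88] → #  [on edge]
    (7,3)@(15, 7): e=[72,112,-8] → ·
    (3,4)@(7, 9): e=[60,20,96] → #
    (7,4)@(15, 9): e=[44,132,0] → ·  [on edge]
    (2,5)@(5, 11): e=[36,12,128] → #
    (7,5)@(15, 11): e=[16,152,8] → #
    (8,5)@(17, 11): e=[12,180,-16] → ·
    (4,6)@(9, 13): e=[0,88,88] → ·  [on edge]
  covered (21 px):
    · · · · · · · · ·
    · · · · · # · · ·
    · · · · # # # · ·
    · · · # # # # · ·
    · · · # # # # · ·
    · · # # # # # # ·
    · # # # · · · · ·

Z-buffer (winner per pixel, '.' = empty):
  . . . . . . . . .
  . 0 0 . . 1 . . .
  . 0 0 0 1 1 1 . .
  . 0 0 1 1 1 1 . .
  0 0 . 1 1 1 1 . .
  0 . 1 1 1 1 1 1 .
  . 1 1 1 . . . . .

Result: -1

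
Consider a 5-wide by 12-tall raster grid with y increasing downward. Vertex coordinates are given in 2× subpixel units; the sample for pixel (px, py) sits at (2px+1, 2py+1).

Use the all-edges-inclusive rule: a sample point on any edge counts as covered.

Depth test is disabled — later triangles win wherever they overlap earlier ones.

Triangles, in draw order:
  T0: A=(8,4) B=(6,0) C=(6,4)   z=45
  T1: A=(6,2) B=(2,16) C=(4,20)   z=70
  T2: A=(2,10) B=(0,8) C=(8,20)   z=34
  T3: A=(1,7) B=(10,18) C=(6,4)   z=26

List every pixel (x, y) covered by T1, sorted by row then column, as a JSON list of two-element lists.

T0:
  2·area = 8  (B↔C swapped to make it positive)
  edge (8, 4)→(6, 4): d=(-2,0) inclusive
  edge (6, 4)→(6, 0): d=(0,-4) inclusive
  edge (6, 0)→(8, 4): d=(2,4) inclusive
    (3,1)@(7, 3): e=[2,4,2] → #
    (4,1)@(9, 3): e=[2,12,-6] → ·
    (3,2)@(7, 5): e=[-2,4,6] → ·
  covered (1 px):
    · · · · ·
    · · · # ·
    · · · · ·
    · · · · ·
    · · · · ·
    · · · · ·
    · · · · ·
    · · · · ·
    · · · · ·
    · · · · ·
    · · · · ·
    · · · · ·
T1:
  2·area = 44  (B↔C swapped to make it positive)
  edge (6, 2)→(4, 20): d=(-2,18) inclusive
  edge (4, 20)→(2, 16): d=(-2,-4) inclusive
  edge (2, 16)→(6, 2): d=(4,-14) inclusive
    (2,3)@(5, 7): e=[8,30,6] → #
    (3,3)@(7, 7): e=[-28,38,34] → ·
    (2,4)@(5, 9): e=[4,26,14] → #
    (3,4)@(7, 9): e=[-32,34,42] → ·
    (2,5)@(5, 11): e=[0,22,22] → #  [on edge]
    (3,5)@(7, 11): e=[-36,30,50] → ·
    (1,6)@(3, 13): e=[32,10,2] → #
    (2,6)@(5, 13): e=[-4,18,30] → ·
    (1,7)@(3, 15): e=[28,6,10] → #
    (2,7)@(5, 15): e=[-8,14,38] → ·
    (1,8)@(3, 17): e=[24,2,18] → #
    (2,8)@(5, 17): e=[-12,10,46] → ·
  covered (6 px):
    · · · · ·
    · · · · ·
    · · · · ·
    · · # · ·
    · · # · ·
    · · # · ·
    · # · · ·
    · # · · ·
    · # · · ·
    · · · · ·
    · · · · ·
    · · · · ·
T2:
  2·area = 8  (B↔C swapped to make it positive)
  edge (2, 10)→(8, 20): d=(6,10) inclusive
  edge (8, 20)→(0, 8): d=(-8,-12) inclusive
  edge (0, 8)→(2, 10): d=(2,2) inclusive
    (0,4)@(1, 9): e=[4,4,0] → #  [on edge]
    (1,4)@(3, 9): e=[-16,28,-4] → ·
    (0,5)@(1, 11): e=[16,-12,4] → ·
    (1,5)@(3, 11): e=[-4,12,0] → ·  [on edge]
    (2,6)@(5, 13): e=[-12,20,0] → ·  [on edge]
    (2,7)@(5, 15): e=[0,4,4] → #  [on edge]
    (3,7)@(7, 15): e=[-20,28,0] → ·  [on edge]
    (2,8)@(5, 17): e=[12,-12,8] → ·
    (4,8)@(9, 17): e=[-28,36,0] → ·  [on edge]
  covered (2 px):
    · · · · ·
    · · · · ·
    · · · · ·
    · · · · ·
    # · · · ·
    · · · · ·
    · · · · ·
    · · # · ·
    · · · · ·
    · · · · ·
    · · · · ·
    · · · · ·
T3:
  2·area = 82  (B↔C swapped to make it positive)
  edge (1, 7)→(6, 4): d=(5,-3) inclusive
  edge (6, 4)→(10, 18): d=(4,14) inclusive
  edge (10, 18)→(1, 7): d=(-9,-11) inclusive
    (2,2)@(5, 5): e=[2,18,62] → #
    (3,2)@(7, 5): e=[8,-10,84] → ·
    (0,3)@(1, 7): e=[0,82,0] → #  [on edge]
    (1,3)@(3, 7): e=[6,54,22] → #
    (3,3)@(7, 7): e=[18,-2,66] → ·
    (0,4)@(1, 9): e=[10,90,-18] → ·
    (1,4)@(3, 9): e=[16,62,4] → #
    (3,4)@(7, 9): e=[28,6,48] → #
    (4,4)@(9, 9): e=[34,-22,70] → ·
    (1,5)@(3, 11): e=[26,70,-14] → ·
    (2,5)@(5, 11): e=[32,42,8] → #
    (4,5)@(9, 11): e=[44,-14,52] → ·
  covered (11 px):
    · · · · ·
    · · · · ·
    · · # · ·
    # # # · ·
    · # # # ·
    · · # # ·
    · · · # ·
    · · · · #
    · · · · ·
    · · · · ·
    · · · · ·
    · · · · ·

Answer: [[2,3],[2,4],[2,5],[1,6],[1,7],[1,8]]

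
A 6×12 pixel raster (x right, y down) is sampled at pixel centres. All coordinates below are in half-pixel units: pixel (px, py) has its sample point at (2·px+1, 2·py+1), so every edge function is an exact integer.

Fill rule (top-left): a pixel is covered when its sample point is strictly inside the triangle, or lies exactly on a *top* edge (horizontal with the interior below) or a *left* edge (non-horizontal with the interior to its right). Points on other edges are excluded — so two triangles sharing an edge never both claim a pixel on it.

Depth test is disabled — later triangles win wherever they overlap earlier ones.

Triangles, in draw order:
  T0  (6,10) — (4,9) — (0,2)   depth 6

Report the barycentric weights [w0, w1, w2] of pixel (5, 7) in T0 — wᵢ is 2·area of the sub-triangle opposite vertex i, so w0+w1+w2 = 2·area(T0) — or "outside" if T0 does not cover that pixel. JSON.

T0:
  2·area = 10
  edge (6, 10)→(4, 9): d=(-2,-1) top-left  bias=+0
  edge (4, 9)→(0, 2): d=(-4,-7) top-left  bias=+0
  edge (0, 2)→(6, 10): d=(6,8) right/bottom  bias=-1
    (1,3)@(3, 7): e=[3,1,6] → X
    (2,3)@(5, 7): e=[5,15,-10] → .
    (1,4)@(3, 9): e=[-1,-7,18] → .
    (2,4)@(5, 9): e=[1,7,2] → X
    (3,4)@(7, 9): e=[3,21,-14] → .
    (2,5)@(5, 11): e=[-3,-1,14] → .
  covered (2 px):
    . . . . . .
    . . . . . .
    . . . . . .
    . X . . . .
    . . X . . .
    . . . . . .
    . . . . . .
    . . . . . .
    . . . . . .
    . . . . . .
    . . . . . .
    . . . . . .

Result: "outside"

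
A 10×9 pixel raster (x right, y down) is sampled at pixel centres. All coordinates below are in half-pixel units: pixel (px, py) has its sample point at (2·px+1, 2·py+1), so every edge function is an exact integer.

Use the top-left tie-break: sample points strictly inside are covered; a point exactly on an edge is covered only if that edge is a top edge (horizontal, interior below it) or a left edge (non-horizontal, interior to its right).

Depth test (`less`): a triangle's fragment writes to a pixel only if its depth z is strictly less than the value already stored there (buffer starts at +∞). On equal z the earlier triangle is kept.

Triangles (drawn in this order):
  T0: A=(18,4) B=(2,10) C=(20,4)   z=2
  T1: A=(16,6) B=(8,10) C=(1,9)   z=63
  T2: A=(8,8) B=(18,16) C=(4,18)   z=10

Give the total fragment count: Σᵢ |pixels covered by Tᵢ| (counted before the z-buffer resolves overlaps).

T0:
  2·area = 12  (B↔C swapped to make it positive)
  edge (18, 4)→(20, 4): d=(2,0) top-left  bias=+0
  edge (20, 4)→(2, 10): d=(-18,6) right/bottom  bias=-1
  edge (2, 10)→(18, 4): d=(16,-6) top-left  bias=+0
    (8,2)@(17, 5): e=[2,0,10] → ·  [on edge]
    (5,3)@(11, 7): e=[6,0,6] → ·  [on edge]
    (2,4)@(5, 9): e=[10,0,2] → ·  [on edge]
  covered (0 px):
    · · · · · · · · · ·
    · · · · · · · · · ·
    · · · · · · · · · ·
    · · · · · · · · · ·
    · · · · · · · · · ·
    · · · · · · · · · ·
    · · · · · · · · · ·
    · · · · · · · · · ·
    · · · · · · · · · ·
T1:
  2·area = 36
  edge (16, 6)→(8, 10): d=(-8,4) right/bottom  bias=-1
  edge (8, 10)→(1, 9): d=(-7,-1) top-left  bias=+0
  edge (1, 9)→(16, 6): d=(15,-3) top-left  bias=+0
    (5,3)@(11, 7): e=[12,24,0] → █  [on edge]
    (6,3)@(13, 7): e=[4,26,6] → █
    (7,3)@(15, 7): e=[-4,28,12] → ·
    (0,4)@(1, 9): e=[36,0,0] → █  [on edge]
    (1,4)@(3, 9): e=[28,2,6] → █
    (2,4)@(5, 9): e=[20,4,12] → █
    (3,4)@(7, 9): e=[12,6,18] → █
    (4,4)@(9, 9): e=[4,8,24] → █
    (5,4)@(11, 9): e=[-4,10,30] → ·
    (6,4)@(13, 9): e=[-12,12,36] → ·
    (0,5)@(1, 11): e=[20,-14,30] → ·
    (1,5)@(3, 11): e=[12,-12,36] → ·
    (7,5)@(15, 11): e=[-36,0,72] → ·  [on edge]
  covered (7 px):
    · · · · · · · · · ·
    · · · · · · · · · ·
    · · · · · · · · · ·
    · · · · · █ █ · · ·
    █ █ █ █ █ · · · · ·
    · · · · · · · · · ·
    · · · · · · · · · ·
    · · · · · · · · · ·
    · · · · · · · · · ·
T2:
  2·area = 132
  edge (8, 8)→(18, 16): d=(10,8) right/bottom  bias=-1
  edge (18, 16)→(4, 18): d=(-14,2) right/bottom  bias=-1
  edge (4, 18)→(8, 8): d=(4,-10) top-left  bias=+0
    (4,4)@(9, 9): e=[2,116,14] → █
    (5,4)@(11, 9): e=[-14,112,34] → ·
    (3,5)@(7, 11): e=[38,92,2] → █
    (5,5)@(11, 11): e=[6,84,42] → █
    (6,5)@(13, 11): e=[-10,80,62] → ·
    (3,6)@(7, 13): e=[58,64,10] → █
    (6,6)@(13, 13): e=[10,52,70] → █
    (7,6)@(15, 13): e=[-6,48,90] → ·
    (3,7)@(7, 15): e=[78,36,18] → █
    (7,7)@(15, 15): e=[14,20,98] → █
    (8,7)@(17, 15): e=[-2,16,118] → ·
    (2,8)@(5, 17): e=[114,12,6] → █
    (5,8)@(11, 17): e=[66,0,66] → ·  [on edge]
  covered (16 px):
    · · · · · · · · · ·
    · · · · · · · · · ·
    · · · · · · · · · ·
    · · · · · · · · · ·
    · · · · █ · · · · ·
    · · · █ █ █ · · · ·
    · · · █ █ █ █ · · ·
    · · · █ █ █ █ █ · ·
    · · █ █ █ · · · · ·

Answer: 23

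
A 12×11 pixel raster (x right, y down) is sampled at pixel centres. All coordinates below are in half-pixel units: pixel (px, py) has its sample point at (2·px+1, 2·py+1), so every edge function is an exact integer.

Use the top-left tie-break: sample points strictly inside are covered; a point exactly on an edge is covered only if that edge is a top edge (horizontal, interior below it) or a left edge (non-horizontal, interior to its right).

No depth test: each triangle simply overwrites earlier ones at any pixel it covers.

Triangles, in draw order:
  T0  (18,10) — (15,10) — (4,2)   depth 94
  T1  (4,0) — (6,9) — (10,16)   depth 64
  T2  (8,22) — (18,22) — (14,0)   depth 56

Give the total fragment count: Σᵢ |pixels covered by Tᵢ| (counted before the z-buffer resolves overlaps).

T0:
  2·area = 24
  edge (18, 10)→(15, 10): d=(-3,0) right/bottom  bias=-1
  edge (15, 10)→(4, 2): d=(-11,-8) top-left  bias=+0
  edge (4, 2)→(18, 10): d=(14,8) right/bottom  bias=-1
    (4,2)@(9, 5): e=[15,7,2] → X
    (5,2)@(11, 5): e=[15,23,-14] → .
    (4,3)@(9, 7): e=[9,-15,30] → .
    (5,3)@(11, 7): e=[9,1,14] → X
    (6,3)@(13, 7): e=[9,17,-2] → .
    (5,4)@(11, 9): e=[3,-21,42] → .
    (7,4)@(15, 9): e=[3,11,10] → X
    (8,4)@(17, 9): e=[3,27,-6] → .
    (7,5)@(15, 11): e=[-3,-11,38] → .
  covered (3 px):
    . . . . . . . . . . . .
    . . . . . . . . . . . .
    . . . . X . . . . . . .
    . . . . . X . . . . . .
    . . . . . . . X . . . .
    . . . . . . . . . . . .
    . . . . . . . . . . . .
    . . . . . . . . . . . .
    . . . . . . . . . . . .
    . . . . . . . . . . . .
    . . . . . . . . . . . .
T1:
  2·area = 22  (B↔C swapped to make it positive)
  edge (4, 0)→(10, 16): d=(6,16) right/bottom  bias=-1
  edge (10, 16)→(6, 9): d=(-4,-7) top-left  bias=+0
  edge (6, 9)→(4, 0): d=(-2,-9) top-left  bias=+0
    (2,1)@(5, 3): e=[2,17,3] → X
    (3,1)@(7, 3): e=[-30,31,21] → .
    (2,2)@(5, 5): e=[14,9,-1] → .
    (3,4)@(7, 9): e=[6,7,9] → X
    (4,4)@(9, 9): e=[-26,21,27] → .
    (3,5)@(7, 11): e=[18,-1,5] → .
  covered (2 px):
    . . . . . . . . . . . .
    . . X . . . . . . . . .
    . . . . . . . . . . . .
    . . . . . . . . . . . .
    . . . X . . . . . . . .
    . . . . . . . . . . . .
    . . . . . . . . . . . .
    . . . . . . . . . . . .
    . . . . . . . . . . . .
    . . . . . . . . . . . .
    . . . . . . . . . . . .
T2:
  2·area = 220  (B↔C swapped to make it positive)
  edge (8, 22)→(14, 0): d=(6,-22) top-left  bias=+0
  edge (14, 0)→(18, 22): d=(4,22) right/bottom  bias=-1
  edge (18, 22)→(8, 22): d=(-10,0) right/bottom  bias=-1
    (6,2)@(13, 5): e=[8,42,170] → X
    (7,2)@(15, 5): e=[52,-2,170] → .
    (6,3)@(13, 7): e=[20,50,150] → X
    (7,3)@(15, 7): e=[64,6,150] → X
    (8,3)@(17, 7): e=[108,-38,150] → .
    (6,4)@(13, 9): e=[32,58,130] → X
    (8,4)@(17, 9): e=[120,-30,130] → .
    (5,5)@(11, 11): e=[0,110,110] → X  [on edge]
    (8,5)@(17, 11): e=[132,-22,110] → .
    (5,6)@(11, 13): e=[12,118,90] → X
    (8,6)@(17, 13): e=[144,-14,90] → .
    (5,7)@(11, 15): e=[24,126,70] → X
  covered (28 px):
    . . . . . . . . . . . .
    . . . . . . . . . . . .
    . . . . . . X . . . . .
    . . . . . . X X . . . .
    . . . . . . X X . . . .
    . . . . . X X X . . . .
    . . . . . X X X . . . .
    . . . . . X X X . . . .
    . . . . . X X X X . . .
    . . . . X X X X X . . .
    . . . . X X X X X . . .

Answer: 33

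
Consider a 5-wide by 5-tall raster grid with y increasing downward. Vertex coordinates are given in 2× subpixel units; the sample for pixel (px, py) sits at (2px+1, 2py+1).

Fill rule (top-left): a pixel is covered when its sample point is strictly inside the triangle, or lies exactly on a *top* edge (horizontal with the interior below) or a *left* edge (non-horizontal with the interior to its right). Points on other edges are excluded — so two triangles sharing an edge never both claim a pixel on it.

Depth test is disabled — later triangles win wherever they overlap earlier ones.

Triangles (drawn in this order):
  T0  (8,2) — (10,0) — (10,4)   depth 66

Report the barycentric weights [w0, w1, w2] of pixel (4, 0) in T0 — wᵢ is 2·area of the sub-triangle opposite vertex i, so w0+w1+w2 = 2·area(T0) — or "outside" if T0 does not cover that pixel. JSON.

T0:
  2·area = 8
  edge (8, 2)→(10, 0): d=(2,-2) top-left  bias=+0
  edge (10, 0)→(10, 4): d=(0,4) right/bottom  bias=-1
  edge (10, 4)→(8, 2): d=(-2,-2) top-left  bias=+0
    (3,0)@(7, 1): e=[-4,12,0] → ·  [on edge]
    (4,0)@(9, 1): e=[0,4,4] → #  [on edge]
    (3,1)@(7, 3): e=[0,12,-4] → ·  [on edge]
    (4,1)@(9, 3): e=[4,4,0] → #  [on edge]
    (2,2)@(5, 5): e=[0,20,-12] → ·  [on edge]
    (4,2)@(9, 5): e=[8,4,-4] → ·
    (1,3)@(3, 7): e=[0,28,-20] → ·  [on edge]
    (0,4)@(1, 9): e=[0,36,-28] → ·  [on edge]
  covered (2 px):
    · · · · #
    · · · · #
    · · · · ·
    · · · · ·
    · · · · ·

Result: [4,4,0]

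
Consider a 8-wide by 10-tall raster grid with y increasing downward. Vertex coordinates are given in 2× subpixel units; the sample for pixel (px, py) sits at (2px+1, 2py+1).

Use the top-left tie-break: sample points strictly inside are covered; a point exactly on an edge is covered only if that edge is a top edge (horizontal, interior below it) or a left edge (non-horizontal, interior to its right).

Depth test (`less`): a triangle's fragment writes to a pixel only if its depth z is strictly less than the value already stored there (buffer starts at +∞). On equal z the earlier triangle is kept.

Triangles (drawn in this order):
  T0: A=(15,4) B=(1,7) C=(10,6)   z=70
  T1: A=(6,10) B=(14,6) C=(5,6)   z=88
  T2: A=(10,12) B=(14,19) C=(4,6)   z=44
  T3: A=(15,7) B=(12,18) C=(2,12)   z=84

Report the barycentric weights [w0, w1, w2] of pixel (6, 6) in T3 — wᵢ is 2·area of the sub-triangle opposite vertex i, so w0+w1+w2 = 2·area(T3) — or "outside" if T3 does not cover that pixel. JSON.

T0:
  2·area = 13  (B↔C swapped to make it positive)
  edge (15, 4)→(10, 6): d=(-5,2) right/bottom  bias=-1
  edge (10, 6)→(1, 7): d=(-9,1) right/bottom  bias=-1
  edge (1, 7)→(15, 4): d=(14,-3) top-left  bias=+0
    (5,2)@(11, 5): e=[3,8,2] → X
    (6,2)@(13, 5): e=[-1,6,8] → .
    (0,3)@(1, 7): e=[13,0,0] → .  [on edge]
    (5,3)@(11, 7): e=[-7,-10,30] → .
  covered (1 px):
    . . . . . . . .
    . . . . . . . .
    . . . . . X . .
    . . . . . . . .
    . . . . . . . .
    . . . . . . . .
    . . . . . . . .
    . . . . . . . .
    . . . . . . . .
    . . . . . . . .
T1:
  2·area = 36  (B↔C swapped to make it positive)
  edge (6, 10)→(5, 6): d=(-1,-4) top-left  bias=+0
  edge (5, 6)→(14, 6): d=(9,0) top-left  bias=+0
  edge (14, 6)→(6, 10): d=(-8,4) right/bottom  bias=-1
    (3,3)@(7, 7): e=[7,9,20] → X
    (4,3)@(9, 7): e=[15,9,12] → X
    (5,3)@(11, 7): e=[23,9,4] → X
    (6,3)@(13, 7): e=[31,9,-4] → .
    (3,4)@(7, 9): e=[5,27,4] → X
    (4,4)@(9, 9): e=[13,27,-4] → .
    (5,4)@(11, 9): e=[21,27,-12] → .
    (3,5)@(7, 11): e=[3,45,-12] → .
  covered (4 px):
    . . . . . . . .
    . . . . . . . .
    . . . . . . . .
    . . . X X X . .
    . . . X . . . .
    . . . . . . . .
    . . . . . . . .
    . . . . . . . .
    . . . . . . . .
    . . . . . . . .
T2:
  2·area = 18
  edge (10, 12)→(14, 19): d=(4,7) right/bottom  bias=-1
  edge (14, 19)→(4, 6): d=(-10,-13) top-left  bias=+0
  edge (4, 6)→(10, 12): d=(6,6) right/bottom  bias=-1
    (0,1)@(1, 3): e=[27,-9,0] → .  [on edge]
    (1,2)@(3, 5): e=[21,-3,0] → .  [on edge]
    (2,3)@(5, 7): e=[15,3,0] → .  [on edge]
    (3,4)@(7, 9): e=[9,9,0] → .  [on edge]
    (4,5)@(9, 11): e=[3,15,0] → .  [on edge]
    (5,6)@(11, 13): e=[-3,21,0] → .  [on edge]
    (5,7)@(11, 15): e=[5,1,12] → X
    (6,7)@(13, 15): e=[-9,27,0] → .  [on edge]
    (5,8)@(11, 17): e=[13,-19,24] → .
    (7,8)@(15, 17): e=[-15,33,0] → .  [on edge]
  covered (1 px):
    . . . . . . . .
    . . . . . . . .
    . . . . . . . .
    . . . . . . . .
    . . . . . . . .
    . . . . . . . .
    . . . . . . . .
    . . . . . X . .
    . . . . . . . .
    . . . . . . . .
T3:
  2·area = 128
  edge (15, 7)→(12, 18): d=(-3,11) right/bottom  bias=-1
  edge (12, 18)→(2, 12): d=(-10,-6) top-left  bias=+0
  edge (2, 12)→(15, 7): d=(13,-5) top-left  bias=+0
    (7,3)@(15, 7): e=[0,128,0] → .  [on edge]
    (5,4)@(11, 9): e=[38,84,6] → X
    (6,4)@(13, 9): e=[16,96,16] → X
    (7,4)@(15, 9): e=[-6,108,26] → .
    (2,5)@(5, 11): e=[98,28,2] → X
    (3,5)@(7, 11): e=[76,40,12] → X
    (4,5)@(9, 11): e=[54,52,22] → X
    (7,5)@(15, 11): e=[-12,88,52] → .
    (2,6)@(5, 13): e=[92,8,28] → X
    (7,6)@(15, 13): e=[-18,68,78] → .
    (2,7)@(5, 15): e=[86,-12,54] → .
    (3,7)@(7, 15): e=[64,0,64] → X  [on edge]
  covered (16 px):
    . . . . . . . .
    . . . . . . . .
    . . . . . . . .
    . . . . . . . .
    . . . . . X X .
    . . X X X X X .
    . . X X X X X .
    . . . X X X . .
    . . . . . X . .
    . . . . . . . .

Final: [56,68,4]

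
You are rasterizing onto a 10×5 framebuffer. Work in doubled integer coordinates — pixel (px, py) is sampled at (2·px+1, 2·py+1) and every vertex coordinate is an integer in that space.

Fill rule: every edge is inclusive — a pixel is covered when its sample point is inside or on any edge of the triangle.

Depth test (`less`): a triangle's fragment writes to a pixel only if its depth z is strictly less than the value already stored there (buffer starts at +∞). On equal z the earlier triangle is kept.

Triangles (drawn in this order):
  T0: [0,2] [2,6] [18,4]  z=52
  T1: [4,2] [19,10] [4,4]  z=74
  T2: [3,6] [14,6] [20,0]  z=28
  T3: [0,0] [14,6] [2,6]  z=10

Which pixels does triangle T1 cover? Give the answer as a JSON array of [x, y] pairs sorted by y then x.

T0:
  2·area = 68  (B↔C swapped to make it positive)
  edge (0, 2)→(18, 4): d=(18,2) inclusive
  edge (18, 4)→(2, 6): d=(-16,2) inclusive
  edge (2, 6)→(0, 2): d=(-2,-4) inclusive
    (0,1)@(1, 3): e=[16,50,2] → X
    (1,1)@(3, 3): e=[12,46,10] → X
    (2,1)@(5, 3): e=[8,42,18] → X
    (3,1)@(7, 3): e=[4,38,26] → X
    (4,1)@(9, 3): e=[0,34,34] → X  [on edge]
    (5,1)@(11, 3): e=[-4,30,42] → .
    (0,2)@(1, 5): e=[52,18,-2] → .
    (1,2)@(3, 5): e=[48,14,6] → X
    (5,2)@(11, 5): e=[32,-2,38] → .
    (1,3)@(3, 7): e=[84,-18,2] → .
    (2,3)@(5, 7): e=[80,-22,10] → .
    (3,3)@(7, 7): e=[76,-26,18] → .
  covered (9 px):
    . . . . . . . . . .
    X X X X X . . . . .
    . X X X X . . . . .
    . . . . . . . . . .
    . . . . . . . . . .
T1:
  2·area = 30
  edge (4, 2)→(19, 10): d=(15,8) inclusive
  edge (19, 10)→(4, 4): d=(-15,-6) inclusive
  edge (4, 4)→(4, 2): d=(0,-2) inclusive
    (2,1)@(5, 3): e=[7,21,2] → X
    (3,1)@(7, 3): e=[-9,33,6] → .
    (2,2)@(5, 5): e=[37,-9,2] → .
    (3,2)@(7, 5): e=[21,3,6] → X
    (4,2)@(9, 5): e=[5,15,10] → X
    (5,2)@(11, 5): e=[-11,27,14] → .
    (3,3)@(7, 7): e=[51,-27,6] → .
    (4,3)@(9, 7): e=[35,-15,10] → .
    (6,3)@(13, 7): e=[3,9,18] → X
    (7,3)@(15, 7): e=[-13,21,22] → .
    (6,4)@(13, 9): e=[33,-21,18] → .
    (8,4)@(17, 9): e=[1,3,26] → X
  covered (5 px):
    . . . . . . . . . .
    . . X . . . . . . .
    . . . X X . . . . .
    . . . . . . X . . .
    . . . . . . . . X .
T2:
  2·area = 66  (B↔C swapped to make it positive)
  edge (3, 6)→(20, 0): d=(17,-6) inclusive
  edge (20, 0)→(14, 6): d=(-6,6) inclusive
  edge (14, 6)→(3, 6): d=(-11,0) inclusive
    (9,0)@(19, 1): e=[11,0,55] → X  [on edge]
    (6,1)@(13, 3): e=[9,24,33] → X
    (7,1)@(15, 3): e=[21,12,33] → X
    (8,1)@(17, 3): e=[33,0,33] → X  [on edge]
    (9,1)@(19, 3): e=[45,-12,33] → .
    (3,2)@(7, 5): e=[7,48,11] → X
    (4,2)@(9, 5): e=[19,36,11] → X
    (5,2)@(11, 5): e=[31,24,11] → X
    (7,2)@(15, 5): e=[55,0,11] → X  [on edge]
    (8,2)@(17, 5): e=[67,-12,11] → .
    (3,3)@(7, 7): e=[41,36,-11] → .
    (4,3)@(9, 7): e=[53,24,-11] → .
    (6,3)@(13, 7): e=[77,0,-11] → .  [on edge]
    (5,4)@(11, 9): e=[99,0,-33] → .  [on edge]
  covered (9 px):
    . . . . . . . . . X
    . . . . . . X X X .
    . . . X X X X X . .
    . . . . . . . . . .
    . . . . . . . . . .
T3:
  2·area = 72
  edge (0, 0)→(14, 6): d=(14,6) inclusive
  edge (14, 6)→(2, 6): d=(-12,0) inclusive
  edge (2, 6)→(0, 0): d=(-2,-6) inclusive
    (0,0)@(1, 1): e=[8,60,4] → X
    (1,0)@(3, 1): e=[-4,60,16] → .
    (0,1)@(1, 3): e=[36,36,0] → X  [on edge]
    (1,1)@(3, 3): e=[24,36,12] → X
    (2,1)@(5, 3): e=[12,36,24] → X
    (3,1)@(7, 3): e=[0,36,36] → X  [on edge]
    (4,1)@(9, 3): e=[-12,36,48] → .
    (0,2)@(1, 5): e=[64,12,-4] → .
    (1,2)@(3, 5): e=[52,12,8] → X
    (4,2)@(9, 5): e=[16,12,44] → X
    (5,2)@(11, 5): e=[4,12,56] → X
    (6,2)@(13, 5): e=[-8,12,68] → .
    (1,4)@(3, 9): e=[108,-36,0] → .  [on edge]
  covered (10 px):
    X . . . . . . . . .
    X X X X . . . . . .
    . X X X X X . . . .
    . . . . . . . . . .
    . . . . . . . . . .

Result: [[2,1],[3,2],[4,2],[6,3],[8,4]]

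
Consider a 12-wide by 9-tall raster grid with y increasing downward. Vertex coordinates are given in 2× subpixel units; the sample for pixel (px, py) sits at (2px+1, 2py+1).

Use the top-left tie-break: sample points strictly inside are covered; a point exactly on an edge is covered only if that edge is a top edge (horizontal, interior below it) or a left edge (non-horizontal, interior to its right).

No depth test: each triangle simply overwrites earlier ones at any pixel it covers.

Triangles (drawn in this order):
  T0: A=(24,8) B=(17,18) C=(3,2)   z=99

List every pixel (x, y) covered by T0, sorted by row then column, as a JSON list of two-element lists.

T0:
  2·area = 252
  edge (24, 8)→(17, 18): d=(-7,10) right/bottom  bias=-1
  edge (17, 18)→(3, 2): d=(-14,-16) top-left  bias=+0
  edge (3, 2)→(24, 8): d=(21,6) right/bottom  bias=-1
    (2,1)@(5, 3): e=[225,18,9] → X
    (3,1)@(7, 3): e=[205,50,-3] → .
    (2,2)@(5, 5): e=[211,-10,51] → .
    (3,2)@(7, 5): e=[191,22,39] → X
    (4,2)@(9, 5): e=[171,54,27] → X
    (5,2)@(11, 5): e=[151,86,15] → X
    (6,2)@(13, 5): e=[131,118,3] → X
    (7,2)@(15, 5): e=[111,150,-9] → .
    (3,3)@(7, 7): e=[177,-6,81] → .
    (4,3)@(9, 7): e=[157,26,69] → X
    (7,3)@(15, 7): e=[97,122,33] → X
    (8,3)@(17, 7): e=[77,154,21] → X
  covered (32 px):
    . . . . . . . . . . . .
    . . X . . . . . . . . .
    . . . X X X X . . . . .
    . . . . X X X X X X . .
    . . . . . X X X X X X X
    . . . . . X X X X X X .
    . . . . . . X X X X . .
    . . . . . . . X X X . .
    . . . . . . . . X . . .

Result: [[2,1],[3,2],[4,2],[5,2],[6,2],[4,3],[5,3],[6,3],[7,3],[8,3],[9,3],[5,4],[6,4],[7,4],[8,4],[9,4],[10,4],[11,4],[5,5],[6,5],[7,5],[8,5],[9,5],[10,5],[6,6],[7,6],[8,6],[9,6],[7,7],[8,7],[9,7],[8,8]]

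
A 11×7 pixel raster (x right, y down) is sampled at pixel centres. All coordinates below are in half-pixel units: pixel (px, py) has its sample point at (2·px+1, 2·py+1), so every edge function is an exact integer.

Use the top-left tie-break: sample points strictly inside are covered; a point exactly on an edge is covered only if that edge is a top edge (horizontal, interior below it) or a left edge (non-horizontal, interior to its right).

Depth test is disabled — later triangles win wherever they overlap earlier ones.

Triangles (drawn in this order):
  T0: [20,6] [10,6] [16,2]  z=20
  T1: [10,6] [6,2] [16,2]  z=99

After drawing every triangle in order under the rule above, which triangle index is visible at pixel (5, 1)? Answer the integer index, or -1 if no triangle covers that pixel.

T0:
  2·area = 40
  edge (20, 6)→(10, 6): d=(-10,0) right/bottom  bias=-1
  edge (10, 6)→(16, 2): d=(6,-4) top-left  bias=+0
  edge (16, 2)→(20, 6): d=(4,4) right/bottom  bias=-1
    (7,0)@(15, 1): e=[50,-10,0] → ·  [on edge]
    (7,1)@(15, 3): e=[30,2,8] → █
    (8,1)@(17, 3): e=[30,10,0] → ·  [on edge]
    (6,2)@(13, 5): e=[10,6,24] → █
    (8,2)@(17, 5): e=[10,22,8] → █
    (9,2)@(19, 5): e=[10,30,0] → ·  [on edge]
    (6,3)@(13, 7): e=[-10,18,32] → ·
    (7,3)@(15, 7): e=[-10,26,24] → ·
    (8,3)@(17, 7): e=[-10,34,16] → ·
    (10,3)@(21, 7): e=[-10,50,0] → ·  [on edge]
  covered (4 px):
    · · · · · · · · · · ·
    · · · · · · · █ · · ·
    · · · · · · █ █ █ · ·
    · · · · · · · · · · ·
    · · · · · · · · · · ·
    · · · · · · · · · · ·
    · · · · · · · · · · ·
T1:
  2·area = 40
  edge (10, 6)→(6, 2): d=(-4,-4) top-left  bias=+0
  edge (6, 2)→(16, 2): d=(10,0) top-left  bias=+0
  edge (16, 2)→(10, 6): d=(-6,4) right/bottom  bias=-1
    (2,0)@(5, 1): e=[0,-10,50] → ·  [on edge]
    (3,1)@(7, 3): e=[0,10,30] → █  [on edge]
    (4,1)@(9, 3): e=[8,10,22] → █
    (5,1)@(11, 3): e=[16,10,14] → █
    (6,1)@(13, 3): e=[24,10,6] → █
    (7,1)@(15, 3): e=[32,10,-2] → ·
    (3,2)@(7, 5): e=[-8,30,18] → ·
    (4,2)@(9, 5): e=[0,30,10] → █  [on edge]
    (6,2)@(13, 5): e=[16,30,-6] → ·
    (4,3)@(9, 7): e=[-8,50,-2] → ·
    (5,3)@(11, 7): e=[0,50,-10] → ·  [on edge]
    (6,4)@(13, 9): e=[0,70,-30] → ·  [on edge]
    (7,5)@(15, 11): e=[0,90,-50] → ·  [on edge]
    (8,6)@(17, 13): e=[0,110,-70] → ·  [on edge]
  covered (6 px):
    · · · · · · · · · · ·
    · · · █ █ █ █ · · · ·
    · · · · █ █ · · · · ·
    · · · · · · · · · · ·
    · · · · · · · · · · ·
    · · · · · · · · · · ·
    · · · · · · · · · · ·

Z-buffer (winner per pixel, '.' = empty):
  . . . . . . . . . . .
  . . . 1 1 1 1 0 . . .
  . . . . 1 1 0 0 0 . .
  . . . . . . . . . . .
  . . . . . . . . . . .
  . . . . . . . . . . .
  . . . . . . . . . . .

Result: 1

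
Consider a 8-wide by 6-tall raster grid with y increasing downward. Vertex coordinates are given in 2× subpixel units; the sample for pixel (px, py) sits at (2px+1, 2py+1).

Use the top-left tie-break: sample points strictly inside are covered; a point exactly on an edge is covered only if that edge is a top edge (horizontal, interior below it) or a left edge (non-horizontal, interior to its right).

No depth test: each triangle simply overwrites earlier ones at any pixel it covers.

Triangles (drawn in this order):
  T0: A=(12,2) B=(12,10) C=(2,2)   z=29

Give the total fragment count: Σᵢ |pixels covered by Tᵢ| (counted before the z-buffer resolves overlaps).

T0:
  2·area = 80
  edge (12, 2)→(12, 10): d=(0,8) right/bottom  bias=-1
  edge (12, 10)→(2, 2): d=(-10,-8) top-left  bias=+0
  edge (2, 2)→(12, 2): d=(10,0) top-left  bias=+0
    (2,1)@(5, 3): e=[56,14,10] → #
    (3,1)@(7, 3): e=[40,30,10] → #
    (4,1)@(9, 3): e=[24,46,10] → #
    (5,1)@(11, 3): e=[8,62,10] → #
    (6,1)@(13, 3): e=[-8,78,10] → ·
    (2,2)@(5, 5): e=[56,-6,30] → ·
    (3,2)@(7, 5): e=[40,10,30] → #
    (6,2)@(13, 5): e=[-8,58,30] → ·
    (3,3)@(7, 7): e=[40,-10,50] → ·
    (4,3)@(9, 7): e=[24,6,50] → #
    (6,3)@(13, 7): e=[-8,38,50] → ·
    (4,4)@(9, 9): e=[24,-14,70] → ·
  covered (10 px):
    · · · · · · · ·
    · · # # # # · ·
    · · · # # # · ·
    · · · · # # · ·
    · · · · · # · ·
    · · · · · · · ·

Answer: 10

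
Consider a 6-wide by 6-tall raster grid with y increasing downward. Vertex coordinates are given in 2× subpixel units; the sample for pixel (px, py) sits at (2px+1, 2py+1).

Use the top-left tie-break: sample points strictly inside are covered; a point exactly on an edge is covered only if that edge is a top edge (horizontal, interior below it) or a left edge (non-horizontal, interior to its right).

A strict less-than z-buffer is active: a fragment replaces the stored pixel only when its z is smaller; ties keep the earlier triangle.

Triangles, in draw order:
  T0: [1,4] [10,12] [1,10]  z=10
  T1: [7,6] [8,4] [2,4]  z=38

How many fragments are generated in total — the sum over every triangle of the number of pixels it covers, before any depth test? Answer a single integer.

T0:
  2·area = 54
  edge (1, 4)→(10, 12): d=(9,8) right/bottom  bias=-1
  edge (10, 12)→(1, 10): d=(-9,-2) top-left  bias=+0
  edge (1, 10)→(1, 4): d=(0,-6) top-left  bias=+0
    (0,0)@(1, 1): e=[-27,81,0] → .  [on edge]
    (0,1)@(1, 3): e=[-9,63,0] → .  [on edge]
    (0,2)@(1, 5): e=[9,45,0] → X  [on edge]
    (1,2)@(3, 5): e=[-7,49,12] → .
    (0,3)@(1, 7): e=[27,27,0] → X  [on edge]
    (1,3)@(3, 7): e=[11,31,12] → X
    (2,3)@(5, 7): e=[-5,35,24] → .
    (0,4)@(1, 9): e=[45,9,0] → X  [on edge]
    (2,4)@(5, 9): e=[13,17,24] → X
    (3,4)@(7, 9): e=[-3,21,36] → .
    (0,5)@(1, 11): e=[63,-9,0] → .  [on edge]
    (1,5)@(3, 11): e=[47,-5,12] → .
  covered (7 px):
    . . . . . .
    . . . . . .
    X . . . . .
    X X . . . .
    X X X . . .
    . . . X . .
T1:
  2·area = 12  (B↔C swapped to make it positive)
  edge (7, 6)→(2, 4): d=(-5,-2) top-left  bias=+0
  edge (2, 4)→(8, 4): d=(6,0) top-left  bias=+0
  edge (8, 4)→(7, 6): d=(-1,2) right/bottom  bias=-1
    (2,2)@(5, 5): e=[1,6,5] → X
    (3,2)@(7, 5): e=[5,6,1] → X
    (4,2)@(9, 5): e=[9,6,-3] → .
    (2,3)@(5, 7): e=[-9,18,3] → .
    (3,3)@(7, 7): e=[-5,18,-1] → .
  covered (2 px):
    . . . . . .
    . . . . . .
    . . X X . .
    . . . . . .
    . . . . . .
    . . . . . .

Final: 9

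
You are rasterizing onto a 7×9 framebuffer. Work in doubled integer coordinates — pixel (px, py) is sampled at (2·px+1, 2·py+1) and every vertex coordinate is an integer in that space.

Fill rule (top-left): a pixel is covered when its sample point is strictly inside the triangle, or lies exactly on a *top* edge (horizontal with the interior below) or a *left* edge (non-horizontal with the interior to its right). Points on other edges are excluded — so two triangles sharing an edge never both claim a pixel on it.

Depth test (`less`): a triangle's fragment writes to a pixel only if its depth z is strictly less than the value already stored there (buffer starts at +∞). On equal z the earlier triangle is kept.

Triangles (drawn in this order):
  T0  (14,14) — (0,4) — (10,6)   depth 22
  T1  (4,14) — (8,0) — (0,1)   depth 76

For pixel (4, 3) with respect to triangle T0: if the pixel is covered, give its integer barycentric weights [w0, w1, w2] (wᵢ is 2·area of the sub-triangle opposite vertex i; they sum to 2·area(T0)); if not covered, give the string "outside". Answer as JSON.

T0:
  2·area = 72
  edge (14, 14)→(0, 4): d=(-14,-10) top-left  bias=+0
  edge (0, 4)→(10, 6): d=(10,2) right/bottom  bias=-1
  edge (10, 6)→(14, 14): d=(4,8) right/bottom  bias=-1
    (1,2)@(3, 5): e=[16,4,52] → █
    (2,2)@(5, 5): e=[36,0,36] → ·  [on edge]
    (1,3)@(3, 7): e=[-12,24,60] → ·
    (2,3)@(5, 7): e=[8,20,44] → █
    (3,3)@(7, 7): e=[28,16,28] → █
    (4,3)@(9, 7): e=[48,12,12] → █
    (5,3)@(11, 7): e=[68,8,-4] → ·
    (2,4)@(5, 9): e=[-20,40,52] → ·
    (3,4)@(7, 9): e=[0,36,36] → █  [on edge]
    (5,4)@(11, 9): e=[40,28,4] → █
    (6,4)@(13, 9): e=[60,24,-12] → ·
    (3,5)@(7, 11): e=[-28,56,44] → ·
  covered (9 px):
    · · · · · · ·
    · · · · · · ·
    · █ · · · · ·
    · · █ █ █ · ·
    · · · █ █ █ ·
    · · · · · █ ·
    · · · · · · █
    · · · · · · ·
    · · · · · · ·
T1:
  2·area = 108  (B↔C swapped to make it positive)
  edge (4, 14)→(0, 1): d=(-4,-13) top-left  bias=+0
  edge (0, 1)→(8, 0): d=(8,-1) top-left  bias=+0
  edge (8, 0)→(4, 14): d=(-4,14) right/bottom  bias=-1
    (0,0)@(1, 1): e=[13,1,94] → █
    (1,0)@(3, 1): e=[39,3,66] → █
    (2,0)@(5, 1): e=[65,5,38] → █
    (3,0)@(7, 1): e=[91,7,10] → █
    (4,0)@(9, 1): e=[117,9,-18] → ·
    (0,1)@(1, 3): e=[5,17,86] → █
    (4,1)@(9, 3): e=[109,25,-26] → ·
    (0,2)@(1, 5): e=[-3,33,78] → ·
    (1,2)@(3, 5): e=[23,35,50] → █
    (3,2)@(7, 5): e=[75,39,-6] → ·
    (1,3)@(3, 7): e=[15,51,42] → █
    (3,3)@(7, 7): e=[67,55,-14] → ·
  covered (14 px):
    █ █ █ █ · · ·
    █ █ █ █ · · ·
    · █ █ · · · ·
    · █ █ · · · ·
    · █ █ · · · ·
    · · · · · · ·
    · · · · · · ·
    · · · · · · ·
    · · · · · · ·

Answer: [12,12,48]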